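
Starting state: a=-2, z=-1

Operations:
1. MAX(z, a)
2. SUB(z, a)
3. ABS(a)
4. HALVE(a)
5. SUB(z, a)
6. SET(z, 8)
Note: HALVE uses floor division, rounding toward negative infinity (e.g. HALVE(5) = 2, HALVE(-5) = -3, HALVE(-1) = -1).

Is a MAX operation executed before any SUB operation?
Yes

First MAX: step 1
First SUB: step 2
Since 1 < 2, MAX comes first.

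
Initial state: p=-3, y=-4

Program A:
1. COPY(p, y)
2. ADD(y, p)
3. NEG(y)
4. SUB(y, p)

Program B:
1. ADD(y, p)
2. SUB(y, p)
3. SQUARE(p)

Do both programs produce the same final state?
No

Program A final state: p=-4, y=12
Program B final state: p=9, y=-4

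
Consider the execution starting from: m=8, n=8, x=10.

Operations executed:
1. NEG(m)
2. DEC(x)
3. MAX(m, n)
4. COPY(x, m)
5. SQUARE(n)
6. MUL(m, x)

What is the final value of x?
x = 8

Tracing execution:
Step 1: NEG(m) → x = 10
Step 2: DEC(x) → x = 9
Step 3: MAX(m, n) → x = 9
Step 4: COPY(x, m) → x = 8
Step 5: SQUARE(n) → x = 8
Step 6: MUL(m, x) → x = 8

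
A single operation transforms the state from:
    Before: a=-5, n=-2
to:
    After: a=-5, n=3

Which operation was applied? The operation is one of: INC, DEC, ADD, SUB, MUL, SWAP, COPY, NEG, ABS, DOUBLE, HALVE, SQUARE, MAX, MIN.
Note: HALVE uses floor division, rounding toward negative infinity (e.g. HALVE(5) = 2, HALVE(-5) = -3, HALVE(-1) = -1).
SUB(n, a)

Analyzing the change:
Before: a=-5, n=-2
After: a=-5, n=3
Variable n changed from -2 to 3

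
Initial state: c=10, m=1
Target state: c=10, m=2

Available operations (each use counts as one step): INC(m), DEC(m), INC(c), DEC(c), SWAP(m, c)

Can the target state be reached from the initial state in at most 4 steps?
Yes

Path (1 step): INC(m)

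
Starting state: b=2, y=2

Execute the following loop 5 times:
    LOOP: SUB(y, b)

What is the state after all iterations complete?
b=2, y=-8

Iteration trace:
Start: b=2, y=2
After iteration 1: b=2, y=0
After iteration 2: b=2, y=-2
After iteration 3: b=2, y=-4
After iteration 4: b=2, y=-6
After iteration 5: b=2, y=-8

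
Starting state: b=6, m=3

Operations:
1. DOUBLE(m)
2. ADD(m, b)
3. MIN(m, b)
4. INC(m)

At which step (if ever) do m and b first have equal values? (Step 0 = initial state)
Step 1

m and b first become equal after step 1.

Comparing values at each step:
Initial: m=3, b=6
After step 1: m=6, b=6 ← equal!
After step 2: m=12, b=6
After step 3: m=6, b=6 ← equal!
After step 4: m=7, b=6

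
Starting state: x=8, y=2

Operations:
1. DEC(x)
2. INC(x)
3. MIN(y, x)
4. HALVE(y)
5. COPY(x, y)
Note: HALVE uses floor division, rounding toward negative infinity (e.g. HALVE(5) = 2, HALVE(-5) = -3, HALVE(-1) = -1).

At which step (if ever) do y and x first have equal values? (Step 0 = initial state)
Step 5

y and x first become equal after step 5.

Comparing values at each step:
Initial: y=2, x=8
After step 1: y=2, x=7
After step 2: y=2, x=8
After step 3: y=2, x=8
After step 4: y=1, x=8
After step 5: y=1, x=1 ← equal!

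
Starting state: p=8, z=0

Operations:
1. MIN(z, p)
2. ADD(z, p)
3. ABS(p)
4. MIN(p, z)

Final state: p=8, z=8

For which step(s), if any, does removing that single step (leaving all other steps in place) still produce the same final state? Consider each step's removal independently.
Step(s) 1, 3, 4

Testing removal of each single step:
Without step 1: final = p=8, z=8 (same)
Without step 2: final = p=0, z=0 (different)
Without step 3: final = p=8, z=8 (same)
Without step 4: final = p=8, z=8 (same)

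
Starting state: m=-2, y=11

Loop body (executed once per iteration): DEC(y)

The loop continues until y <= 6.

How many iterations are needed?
5

Tracing iterations:
Initial: m=-2, y=11
After iteration 1: m=-2, y=10
After iteration 2: m=-2, y=9
After iteration 3: m=-2, y=8
After iteration 4: m=-2, y=7
After iteration 5: m=-2, y=6
y <= 6 now holds, so the loop exits after 5 iterations.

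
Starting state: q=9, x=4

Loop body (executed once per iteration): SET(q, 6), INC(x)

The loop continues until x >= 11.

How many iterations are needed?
7

Tracing iterations:
Initial: q=9, x=4
After iteration 1: q=6, x=5
After iteration 2: q=6, x=6
After iteration 3: q=6, x=7
After iteration 4: q=6, x=8
After iteration 5: q=6, x=9
After iteration 6: q=6, x=10
After iteration 7: q=6, x=11
x >= 11 now holds, so the loop exits after 7 iterations.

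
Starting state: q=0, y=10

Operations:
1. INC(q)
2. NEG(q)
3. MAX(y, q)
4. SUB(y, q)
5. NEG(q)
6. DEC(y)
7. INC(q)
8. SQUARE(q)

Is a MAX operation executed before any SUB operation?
Yes

First MAX: step 3
First SUB: step 4
Since 3 < 4, MAX comes first.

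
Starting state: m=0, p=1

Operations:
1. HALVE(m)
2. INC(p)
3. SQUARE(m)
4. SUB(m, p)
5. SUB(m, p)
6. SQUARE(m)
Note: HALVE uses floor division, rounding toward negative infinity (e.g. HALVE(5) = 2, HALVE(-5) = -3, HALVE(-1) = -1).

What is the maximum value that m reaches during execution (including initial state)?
16

Values of m at each step:
Initial: m = 0
After step 1: m = 0
After step 2: m = 0
After step 3: m = 0
After step 4: m = -2
After step 5: m = -4
After step 6: m = 16 ← maximum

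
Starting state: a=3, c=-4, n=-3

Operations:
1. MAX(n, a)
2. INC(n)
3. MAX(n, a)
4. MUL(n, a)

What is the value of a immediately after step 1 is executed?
a = 3

Tracing a through execution:
Initial: a = 3
After step 1 (MAX(n, a)): a = 3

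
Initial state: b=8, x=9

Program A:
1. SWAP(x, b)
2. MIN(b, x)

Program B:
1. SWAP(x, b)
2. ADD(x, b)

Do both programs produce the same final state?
No

Program A final state: b=8, x=8
Program B final state: b=9, x=17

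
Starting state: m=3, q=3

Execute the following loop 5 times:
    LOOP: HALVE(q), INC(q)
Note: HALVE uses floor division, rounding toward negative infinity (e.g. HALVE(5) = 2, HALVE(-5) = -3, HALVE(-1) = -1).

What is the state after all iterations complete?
m=3, q=2

Iteration trace:
Start: m=3, q=3
After iteration 1: m=3, q=2
After iteration 2: m=3, q=2
After iteration 3: m=3, q=2
After iteration 4: m=3, q=2
After iteration 5: m=3, q=2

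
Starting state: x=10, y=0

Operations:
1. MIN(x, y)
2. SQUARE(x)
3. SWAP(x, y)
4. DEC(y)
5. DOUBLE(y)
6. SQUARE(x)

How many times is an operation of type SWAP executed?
1

Counting SWAP operations:
Step 3: SWAP(x, y) ← SWAP
Total: 1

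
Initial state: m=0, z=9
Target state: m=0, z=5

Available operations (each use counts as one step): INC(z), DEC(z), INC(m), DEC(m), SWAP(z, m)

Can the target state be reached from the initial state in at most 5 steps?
Yes

Path (4 steps): DEC(z) → DEC(z) → DEC(z) → DEC(z)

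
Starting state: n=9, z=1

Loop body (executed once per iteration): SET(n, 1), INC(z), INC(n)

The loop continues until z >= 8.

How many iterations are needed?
7

Tracing iterations:
Initial: n=9, z=1
After iteration 1: n=2, z=2
After iteration 2: n=2, z=3
After iteration 3: n=2, z=4
After iteration 4: n=2, z=5
After iteration 5: n=2, z=6
After iteration 6: n=2, z=7
After iteration 7: n=2, z=8
z >= 8 now holds, so the loop exits after 7 iterations.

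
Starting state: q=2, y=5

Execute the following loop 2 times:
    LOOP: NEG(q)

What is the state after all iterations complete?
q=2, y=5

Iteration trace:
Start: q=2, y=5
After iteration 1: q=-2, y=5
After iteration 2: q=2, y=5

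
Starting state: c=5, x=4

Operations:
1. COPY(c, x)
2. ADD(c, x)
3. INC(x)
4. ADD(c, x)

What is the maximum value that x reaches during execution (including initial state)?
5

Values of x at each step:
Initial: x = 4
After step 1: x = 4
After step 2: x = 4
After step 3: x = 5 ← maximum
After step 4: x = 5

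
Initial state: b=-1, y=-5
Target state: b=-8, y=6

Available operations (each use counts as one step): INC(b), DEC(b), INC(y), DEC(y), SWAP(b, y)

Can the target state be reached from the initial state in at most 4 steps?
No

The target state cannot be reached within 4 steps.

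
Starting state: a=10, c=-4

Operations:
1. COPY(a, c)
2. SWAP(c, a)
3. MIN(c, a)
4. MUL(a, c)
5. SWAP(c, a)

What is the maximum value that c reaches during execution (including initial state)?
16

Values of c at each step:
Initial: c = -4
After step 1: c = -4
After step 2: c = -4
After step 3: c = -4
After step 4: c = -4
After step 5: c = 16 ← maximum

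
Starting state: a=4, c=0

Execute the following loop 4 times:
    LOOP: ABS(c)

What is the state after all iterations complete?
a=4, c=0

Iteration trace:
Start: a=4, c=0
After iteration 1: a=4, c=0
After iteration 2: a=4, c=0
After iteration 3: a=4, c=0
After iteration 4: a=4, c=0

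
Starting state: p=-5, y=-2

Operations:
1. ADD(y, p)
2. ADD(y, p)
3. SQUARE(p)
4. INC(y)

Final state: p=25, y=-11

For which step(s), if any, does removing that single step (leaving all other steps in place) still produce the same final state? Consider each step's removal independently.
None - removing any single step changes the final result

Testing removal of each single step:
Without step 1: final = p=25, y=-6 (different)
Without step 2: final = p=25, y=-6 (different)
Without step 3: final = p=-5, y=-11 (different)
Without step 4: final = p=25, y=-12 (different)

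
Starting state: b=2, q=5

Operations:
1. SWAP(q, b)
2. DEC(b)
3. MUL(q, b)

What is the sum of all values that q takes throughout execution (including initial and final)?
17

Values of q at each step:
Initial: q = 5
After step 1: q = 2
After step 2: q = 2
After step 3: q = 8
Sum = 5 + 2 + 2 + 8 = 17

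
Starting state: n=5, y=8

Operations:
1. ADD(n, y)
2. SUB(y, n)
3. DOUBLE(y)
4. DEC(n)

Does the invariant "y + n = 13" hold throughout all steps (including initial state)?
No, violated after step 1

The invariant is violated after step 1.

State at each step:
Initial: n=5, y=8
After step 1: n=13, y=8
After step 2: n=13, y=-5
After step 3: n=13, y=-10
After step 4: n=12, y=-10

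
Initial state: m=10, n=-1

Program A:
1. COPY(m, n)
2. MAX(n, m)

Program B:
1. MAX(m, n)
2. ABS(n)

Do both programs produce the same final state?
No

Program A final state: m=-1, n=-1
Program B final state: m=10, n=1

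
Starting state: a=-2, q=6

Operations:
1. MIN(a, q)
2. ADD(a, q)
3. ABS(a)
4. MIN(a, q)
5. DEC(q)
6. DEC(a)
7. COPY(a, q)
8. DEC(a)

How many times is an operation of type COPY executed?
1

Counting COPY operations:
Step 7: COPY(a, q) ← COPY
Total: 1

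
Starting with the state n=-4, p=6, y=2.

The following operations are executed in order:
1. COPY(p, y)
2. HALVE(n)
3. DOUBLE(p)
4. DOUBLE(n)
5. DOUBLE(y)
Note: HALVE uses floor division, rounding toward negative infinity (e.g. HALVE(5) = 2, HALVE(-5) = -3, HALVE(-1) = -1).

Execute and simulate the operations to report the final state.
{n: -4, p: 4, y: 4}

Step-by-step execution:
Initial: n=-4, p=6, y=2
After step 1 (COPY(p, y)): n=-4, p=2, y=2
After step 2 (HALVE(n)): n=-2, p=2, y=2
After step 3 (DOUBLE(p)): n=-2, p=4, y=2
After step 4 (DOUBLE(n)): n=-4, p=4, y=2
After step 5 (DOUBLE(y)): n=-4, p=4, y=4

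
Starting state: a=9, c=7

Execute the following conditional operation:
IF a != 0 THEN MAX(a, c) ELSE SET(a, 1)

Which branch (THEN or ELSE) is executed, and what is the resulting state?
Branch: THEN, Final state: a=9, c=7

Evaluating condition: a != 0
a = 9
Condition is True, so THEN branch executes
After MAX(a, c): a=9, c=7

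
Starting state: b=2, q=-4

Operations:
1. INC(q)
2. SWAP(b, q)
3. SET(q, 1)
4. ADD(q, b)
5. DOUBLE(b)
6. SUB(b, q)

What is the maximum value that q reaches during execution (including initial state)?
2

Values of q at each step:
Initial: q = -4
After step 1: q = -3
After step 2: q = 2 ← maximum
After step 3: q = 1
After step 4: q = -2
After step 5: q = -2
After step 6: q = -2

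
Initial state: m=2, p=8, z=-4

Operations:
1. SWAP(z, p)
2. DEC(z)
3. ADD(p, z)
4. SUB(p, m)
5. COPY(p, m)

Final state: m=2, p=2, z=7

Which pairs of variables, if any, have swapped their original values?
None

Comparing initial and final values:
m: 2 → 2
p: 8 → 2
z: -4 → 7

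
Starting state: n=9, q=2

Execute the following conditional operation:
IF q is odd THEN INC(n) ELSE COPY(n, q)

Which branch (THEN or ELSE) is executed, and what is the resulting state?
Branch: ELSE, Final state: n=2, q=2

Evaluating condition: q is odd
Condition is False, so ELSE branch executes
After COPY(n, q): n=2, q=2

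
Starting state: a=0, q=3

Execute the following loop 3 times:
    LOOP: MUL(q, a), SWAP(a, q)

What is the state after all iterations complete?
a=0, q=0

Iteration trace:
Start: a=0, q=3
After iteration 1: a=0, q=0
After iteration 2: a=0, q=0
After iteration 3: a=0, q=0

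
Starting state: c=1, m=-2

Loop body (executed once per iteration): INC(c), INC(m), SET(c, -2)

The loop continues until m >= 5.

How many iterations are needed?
7

Tracing iterations:
Initial: c=1, m=-2
After iteration 1: c=-2, m=-1
After iteration 2: c=-2, m=0
After iteration 3: c=-2, m=1
After iteration 4: c=-2, m=2
After iteration 5: c=-2, m=3
After iteration 6: c=-2, m=4
After iteration 7: c=-2, m=5
m >= 5 now holds, so the loop exits after 7 iterations.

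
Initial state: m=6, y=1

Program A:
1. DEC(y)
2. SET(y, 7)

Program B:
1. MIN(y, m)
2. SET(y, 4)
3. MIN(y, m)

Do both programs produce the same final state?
No

Program A final state: m=6, y=7
Program B final state: m=6, y=4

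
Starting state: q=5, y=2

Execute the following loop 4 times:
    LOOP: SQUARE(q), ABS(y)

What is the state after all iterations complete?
q=152587890625, y=2

Iteration trace:
Start: q=5, y=2
After iteration 1: q=25, y=2
After iteration 2: q=625, y=2
After iteration 3: q=390625, y=2
After iteration 4: q=152587890625, y=2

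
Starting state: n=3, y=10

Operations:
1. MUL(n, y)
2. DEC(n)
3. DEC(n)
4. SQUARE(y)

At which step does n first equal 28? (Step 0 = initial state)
Step 3

Tracing n:
Initial: n = 3
After step 1: n = 30
After step 2: n = 29
After step 3: n = 28 ← first occurrence
After step 4: n = 28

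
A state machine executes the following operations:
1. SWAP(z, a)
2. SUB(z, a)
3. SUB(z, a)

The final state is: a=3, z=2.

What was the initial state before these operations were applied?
a=8, z=3

Working backwards:
Final state: a=3, z=2
Before step 3 (SUB(z, a)): a=3, z=5
Before step 2 (SUB(z, a)): a=3, z=8
Before step 1 (SWAP(z, a)): a=8, z=3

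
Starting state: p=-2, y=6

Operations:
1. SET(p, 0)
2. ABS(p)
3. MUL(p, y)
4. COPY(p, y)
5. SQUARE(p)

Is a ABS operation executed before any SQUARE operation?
Yes

First ABS: step 2
First SQUARE: step 5
Since 2 < 5, ABS comes first.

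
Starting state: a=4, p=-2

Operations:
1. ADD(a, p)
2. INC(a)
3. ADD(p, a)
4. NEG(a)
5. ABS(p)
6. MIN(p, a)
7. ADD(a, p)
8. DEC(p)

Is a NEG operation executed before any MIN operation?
Yes

First NEG: step 4
First MIN: step 6
Since 4 < 6, NEG comes first.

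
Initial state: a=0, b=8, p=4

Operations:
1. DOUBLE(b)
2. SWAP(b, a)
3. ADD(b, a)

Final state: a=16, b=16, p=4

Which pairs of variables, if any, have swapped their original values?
None

Comparing initial and final values:
p: 4 → 4
b: 8 → 16
a: 0 → 16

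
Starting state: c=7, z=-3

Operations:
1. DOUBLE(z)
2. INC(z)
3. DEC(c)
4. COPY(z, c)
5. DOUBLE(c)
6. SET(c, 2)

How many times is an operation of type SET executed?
1

Counting SET operations:
Step 6: SET(c, 2) ← SET
Total: 1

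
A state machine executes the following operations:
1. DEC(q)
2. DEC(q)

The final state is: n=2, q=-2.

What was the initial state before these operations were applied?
n=2, q=0

Working backwards:
Final state: n=2, q=-2
Before step 2 (DEC(q)): n=2, q=-1
Before step 1 (DEC(q)): n=2, q=0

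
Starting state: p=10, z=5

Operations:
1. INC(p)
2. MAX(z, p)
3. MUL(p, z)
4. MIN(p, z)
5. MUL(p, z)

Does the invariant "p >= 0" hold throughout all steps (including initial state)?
Yes

The invariant holds at every step.

State at each step:
Initial: p=10, z=5
After step 1: p=11, z=5
After step 2: p=11, z=11
After step 3: p=121, z=11
After step 4: p=11, z=11
After step 5: p=121, z=11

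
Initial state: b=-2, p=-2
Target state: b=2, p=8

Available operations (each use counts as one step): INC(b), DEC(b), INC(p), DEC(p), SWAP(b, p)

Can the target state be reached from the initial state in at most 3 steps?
No

The target state cannot be reached within 3 steps.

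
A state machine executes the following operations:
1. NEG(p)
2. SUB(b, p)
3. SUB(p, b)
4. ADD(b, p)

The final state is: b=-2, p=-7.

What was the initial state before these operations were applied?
b=3, p=2

Working backwards:
Final state: b=-2, p=-7
Before step 4 (ADD(b, p)): b=5, p=-7
Before step 3 (SUB(p, b)): b=5, p=-2
Before step 2 (SUB(b, p)): b=3, p=-2
Before step 1 (NEG(p)): b=3, p=2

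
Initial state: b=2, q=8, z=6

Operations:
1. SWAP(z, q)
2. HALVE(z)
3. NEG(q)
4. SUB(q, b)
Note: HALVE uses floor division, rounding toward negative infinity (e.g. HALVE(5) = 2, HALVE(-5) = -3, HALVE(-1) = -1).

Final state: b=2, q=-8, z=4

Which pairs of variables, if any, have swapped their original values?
None

Comparing initial and final values:
z: 6 → 4
q: 8 → -8
b: 2 → 2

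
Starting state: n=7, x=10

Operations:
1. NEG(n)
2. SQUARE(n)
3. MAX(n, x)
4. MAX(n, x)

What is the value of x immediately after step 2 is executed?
x = 10

Tracing x through execution:
Initial: x = 10
After step 1 (NEG(n)): x = 10
After step 2 (SQUARE(n)): x = 10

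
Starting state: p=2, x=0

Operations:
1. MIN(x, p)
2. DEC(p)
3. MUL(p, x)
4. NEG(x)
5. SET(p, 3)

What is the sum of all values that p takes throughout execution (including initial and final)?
8

Values of p at each step:
Initial: p = 2
After step 1: p = 2
After step 2: p = 1
After step 3: p = 0
After step 4: p = 0
After step 5: p = 3
Sum = 2 + 2 + 1 + 0 + 0 + 3 = 8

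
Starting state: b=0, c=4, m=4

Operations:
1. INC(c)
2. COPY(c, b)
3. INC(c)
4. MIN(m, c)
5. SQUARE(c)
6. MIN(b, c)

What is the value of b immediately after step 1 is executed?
b = 0

Tracing b through execution:
Initial: b = 0
After step 1 (INC(c)): b = 0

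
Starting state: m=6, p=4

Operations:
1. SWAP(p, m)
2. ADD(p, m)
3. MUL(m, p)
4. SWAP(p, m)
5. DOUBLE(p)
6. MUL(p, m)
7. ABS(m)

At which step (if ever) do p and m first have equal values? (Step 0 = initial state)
Never

p and m never become equal during execution.

Comparing values at each step:
Initial: p=4, m=6
After step 1: p=6, m=4
After step 2: p=10, m=4
After step 3: p=10, m=40
After step 4: p=40, m=10
After step 5: p=80, m=10
After step 6: p=800, m=10
After step 7: p=800, m=10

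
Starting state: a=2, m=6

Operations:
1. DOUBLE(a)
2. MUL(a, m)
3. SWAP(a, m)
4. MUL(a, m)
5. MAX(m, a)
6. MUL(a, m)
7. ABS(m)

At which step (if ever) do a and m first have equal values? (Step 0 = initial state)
Step 5

a and m first become equal after step 5.

Comparing values at each step:
Initial: a=2, m=6
After step 1: a=4, m=6
After step 2: a=24, m=6
After step 3: a=6, m=24
After step 4: a=144, m=24
After step 5: a=144, m=144 ← equal!
After step 6: a=20736, m=144
After step 7: a=20736, m=144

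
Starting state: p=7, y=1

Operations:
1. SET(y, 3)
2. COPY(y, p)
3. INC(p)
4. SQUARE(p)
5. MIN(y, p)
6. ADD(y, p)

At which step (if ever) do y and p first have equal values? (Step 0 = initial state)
Step 2

y and p first become equal after step 2.

Comparing values at each step:
Initial: y=1, p=7
After step 1: y=3, p=7
After step 2: y=7, p=7 ← equal!
After step 3: y=7, p=8
After step 4: y=7, p=64
After step 5: y=7, p=64
After step 6: y=71, p=64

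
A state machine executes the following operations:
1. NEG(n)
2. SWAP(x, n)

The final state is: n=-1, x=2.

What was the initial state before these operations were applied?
n=-2, x=-1

Working backwards:
Final state: n=-1, x=2
Before step 2 (SWAP(x, n)): n=2, x=-1
Before step 1 (NEG(n)): n=-2, x=-1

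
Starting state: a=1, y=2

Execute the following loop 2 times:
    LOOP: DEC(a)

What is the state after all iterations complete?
a=-1, y=2

Iteration trace:
Start: a=1, y=2
After iteration 1: a=0, y=2
After iteration 2: a=-1, y=2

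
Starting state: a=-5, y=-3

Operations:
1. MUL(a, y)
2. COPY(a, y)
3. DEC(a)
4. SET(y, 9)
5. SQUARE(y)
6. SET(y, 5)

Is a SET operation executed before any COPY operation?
No

First SET: step 4
First COPY: step 2
Since 4 > 2, COPY comes first.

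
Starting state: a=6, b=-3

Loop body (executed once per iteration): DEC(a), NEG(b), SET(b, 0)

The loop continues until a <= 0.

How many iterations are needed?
6

Tracing iterations:
Initial: a=6, b=-3
After iteration 1: a=5, b=0
After iteration 2: a=4, b=0
After iteration 3: a=3, b=0
After iteration 4: a=2, b=0
After iteration 5: a=1, b=0
After iteration 6: a=0, b=0
a <= 0 now holds, so the loop exits after 6 iterations.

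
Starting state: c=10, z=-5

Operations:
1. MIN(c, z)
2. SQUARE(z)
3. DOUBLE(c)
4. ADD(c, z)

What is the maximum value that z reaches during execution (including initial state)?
25

Values of z at each step:
Initial: z = -5
After step 1: z = -5
After step 2: z = 25 ← maximum
After step 3: z = 25
After step 4: z = 25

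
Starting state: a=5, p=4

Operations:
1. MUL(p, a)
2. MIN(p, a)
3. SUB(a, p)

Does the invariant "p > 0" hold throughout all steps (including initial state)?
Yes

The invariant holds at every step.

State at each step:
Initial: a=5, p=4
After step 1: a=5, p=20
After step 2: a=5, p=5
After step 3: a=0, p=5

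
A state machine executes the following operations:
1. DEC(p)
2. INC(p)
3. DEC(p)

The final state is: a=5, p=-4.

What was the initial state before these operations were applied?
a=5, p=-3

Working backwards:
Final state: a=5, p=-4
Before step 3 (DEC(p)): a=5, p=-3
Before step 2 (INC(p)): a=5, p=-4
Before step 1 (DEC(p)): a=5, p=-3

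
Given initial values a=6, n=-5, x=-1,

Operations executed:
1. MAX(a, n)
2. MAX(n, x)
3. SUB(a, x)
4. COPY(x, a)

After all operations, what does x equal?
x = 7

Tracing execution:
Step 1: MAX(a, n) → x = -1
Step 2: MAX(n, x) → x = -1
Step 3: SUB(a, x) → x = -1
Step 4: COPY(x, a) → x = 7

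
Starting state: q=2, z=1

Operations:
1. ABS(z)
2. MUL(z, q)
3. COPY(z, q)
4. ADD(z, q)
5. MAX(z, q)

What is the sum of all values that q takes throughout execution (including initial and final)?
12

Values of q at each step:
Initial: q = 2
After step 1: q = 2
After step 2: q = 2
After step 3: q = 2
After step 4: q = 2
After step 5: q = 2
Sum = 2 + 2 + 2 + 2 + 2 + 2 = 12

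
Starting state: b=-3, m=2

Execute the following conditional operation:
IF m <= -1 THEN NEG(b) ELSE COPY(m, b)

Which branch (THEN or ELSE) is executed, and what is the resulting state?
Branch: ELSE, Final state: b=-3, m=-3

Evaluating condition: m <= -1
m = 2
Condition is False, so ELSE branch executes
After COPY(m, b): b=-3, m=-3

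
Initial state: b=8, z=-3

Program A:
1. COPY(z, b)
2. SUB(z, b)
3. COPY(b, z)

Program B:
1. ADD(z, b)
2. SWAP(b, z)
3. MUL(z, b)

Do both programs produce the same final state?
No

Program A final state: b=0, z=0
Program B final state: b=5, z=40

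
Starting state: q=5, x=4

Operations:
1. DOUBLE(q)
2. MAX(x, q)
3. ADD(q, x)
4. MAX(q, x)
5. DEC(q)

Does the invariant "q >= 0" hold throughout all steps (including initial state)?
Yes

The invariant holds at every step.

State at each step:
Initial: q=5, x=4
After step 1: q=10, x=4
After step 2: q=10, x=10
After step 3: q=20, x=10
After step 4: q=20, x=10
After step 5: q=19, x=10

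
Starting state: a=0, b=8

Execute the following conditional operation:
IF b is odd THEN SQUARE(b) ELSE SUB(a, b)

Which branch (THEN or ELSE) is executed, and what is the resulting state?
Branch: ELSE, Final state: a=-8, b=8

Evaluating condition: b is odd
Condition is False, so ELSE branch executes
After SUB(a, b): a=-8, b=8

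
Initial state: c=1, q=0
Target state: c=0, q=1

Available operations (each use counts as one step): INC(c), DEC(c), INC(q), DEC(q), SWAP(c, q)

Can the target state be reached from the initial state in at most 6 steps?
Yes

Path (1 step): SWAP(c, q)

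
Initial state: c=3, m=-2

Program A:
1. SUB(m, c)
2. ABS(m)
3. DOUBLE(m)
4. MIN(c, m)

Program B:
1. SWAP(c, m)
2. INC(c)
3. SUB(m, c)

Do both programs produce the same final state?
No

Program A final state: c=3, m=10
Program B final state: c=-1, m=4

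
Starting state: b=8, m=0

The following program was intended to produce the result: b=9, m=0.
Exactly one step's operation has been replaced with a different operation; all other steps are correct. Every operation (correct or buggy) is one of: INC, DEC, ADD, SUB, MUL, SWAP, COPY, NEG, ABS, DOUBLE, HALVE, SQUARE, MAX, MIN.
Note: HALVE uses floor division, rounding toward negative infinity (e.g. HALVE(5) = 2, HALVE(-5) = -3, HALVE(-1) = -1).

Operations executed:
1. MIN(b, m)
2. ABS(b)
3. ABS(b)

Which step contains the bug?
Step 1

Trace with buggy code:
Initial: b=8, m=0
After step 1: b=0, m=0
After step 2: b=0, m=0
After step 3: b=0, m=0
Actual final b=0, m=0 ≠ expected b=9, m=0.
Step 1 is the only position where a single-operation replacement can produce the expected result.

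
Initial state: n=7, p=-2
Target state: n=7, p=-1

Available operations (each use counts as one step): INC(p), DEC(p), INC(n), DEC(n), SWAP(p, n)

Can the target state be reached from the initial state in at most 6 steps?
Yes

Path (1 step): INC(p)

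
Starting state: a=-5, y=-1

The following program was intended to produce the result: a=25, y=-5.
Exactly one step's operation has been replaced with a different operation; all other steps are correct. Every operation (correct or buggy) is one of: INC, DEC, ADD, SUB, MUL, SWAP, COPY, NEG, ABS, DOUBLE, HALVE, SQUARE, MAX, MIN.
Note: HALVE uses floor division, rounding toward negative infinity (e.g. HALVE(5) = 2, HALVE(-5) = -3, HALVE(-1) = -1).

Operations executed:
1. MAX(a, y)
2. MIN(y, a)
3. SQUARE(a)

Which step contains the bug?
Step 1

Trace with buggy code:
Initial: a=-5, y=-1
After step 1: a=-1, y=-1
After step 2: a=-1, y=-1
After step 3: a=1, y=-1
Actual final a=1, y=-1 ≠ expected a=25, y=-5.
Step 1 is the only position where a single-operation replacement can produce the expected result.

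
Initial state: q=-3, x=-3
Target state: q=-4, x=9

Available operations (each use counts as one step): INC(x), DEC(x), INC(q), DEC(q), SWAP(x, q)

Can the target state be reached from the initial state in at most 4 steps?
No

The target state cannot be reached within 4 steps.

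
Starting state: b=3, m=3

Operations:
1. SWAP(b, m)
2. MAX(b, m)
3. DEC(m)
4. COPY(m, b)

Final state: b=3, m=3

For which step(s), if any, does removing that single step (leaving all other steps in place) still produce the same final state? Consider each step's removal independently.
Step(s) 1, 2, 3

Testing removal of each single step:
Without step 1: final = b=3, m=3 (same)
Without step 2: final = b=3, m=3 (same)
Without step 3: final = b=3, m=3 (same)
Without step 4: final = b=3, m=2 (different)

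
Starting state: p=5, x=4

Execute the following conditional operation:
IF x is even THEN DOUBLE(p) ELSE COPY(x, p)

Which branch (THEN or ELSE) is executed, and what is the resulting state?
Branch: THEN, Final state: p=10, x=4

Evaluating condition: x is even
Condition is True, so THEN branch executes
After DOUBLE(p): p=10, x=4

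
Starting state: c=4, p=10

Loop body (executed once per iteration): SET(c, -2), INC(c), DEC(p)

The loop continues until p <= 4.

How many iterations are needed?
6

Tracing iterations:
Initial: c=4, p=10
After iteration 1: c=-1, p=9
After iteration 2: c=-1, p=8
After iteration 3: c=-1, p=7
After iteration 4: c=-1, p=6
After iteration 5: c=-1, p=5
After iteration 6: c=-1, p=4
p <= 4 now holds, so the loop exits after 6 iterations.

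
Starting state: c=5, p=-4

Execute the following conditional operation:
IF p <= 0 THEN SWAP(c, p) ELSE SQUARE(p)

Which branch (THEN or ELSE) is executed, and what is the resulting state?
Branch: THEN, Final state: c=-4, p=5

Evaluating condition: p <= 0
p = -4
Condition is True, so THEN branch executes
After SWAP(c, p): c=-4, p=5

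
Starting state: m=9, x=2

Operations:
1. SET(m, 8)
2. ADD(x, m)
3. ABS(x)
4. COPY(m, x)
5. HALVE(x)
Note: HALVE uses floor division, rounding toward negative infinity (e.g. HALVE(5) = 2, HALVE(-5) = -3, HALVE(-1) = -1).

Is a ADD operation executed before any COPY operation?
Yes

First ADD: step 2
First COPY: step 4
Since 2 < 4, ADD comes first.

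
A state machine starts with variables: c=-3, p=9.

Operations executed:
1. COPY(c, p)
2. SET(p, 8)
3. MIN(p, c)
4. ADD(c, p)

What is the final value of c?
c = 17

Tracing execution:
Step 1: COPY(c, p) → c = 9
Step 2: SET(p, 8) → c = 9
Step 3: MIN(p, c) → c = 9
Step 4: ADD(c, p) → c = 17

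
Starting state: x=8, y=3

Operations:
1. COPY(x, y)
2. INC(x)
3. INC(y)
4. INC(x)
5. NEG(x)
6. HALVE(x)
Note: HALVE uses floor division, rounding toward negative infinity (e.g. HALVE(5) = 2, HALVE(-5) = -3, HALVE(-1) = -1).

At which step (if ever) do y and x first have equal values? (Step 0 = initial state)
Step 1

y and x first become equal after step 1.

Comparing values at each step:
Initial: y=3, x=8
After step 1: y=3, x=3 ← equal!
After step 2: y=3, x=4
After step 3: y=4, x=4 ← equal!
After step 4: y=4, x=5
After step 5: y=4, x=-5
After step 6: y=4, x=-3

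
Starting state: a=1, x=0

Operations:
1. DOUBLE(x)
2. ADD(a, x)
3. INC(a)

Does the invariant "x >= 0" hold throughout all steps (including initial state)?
Yes

The invariant holds at every step.

State at each step:
Initial: a=1, x=0
After step 1: a=1, x=0
After step 2: a=1, x=0
After step 3: a=2, x=0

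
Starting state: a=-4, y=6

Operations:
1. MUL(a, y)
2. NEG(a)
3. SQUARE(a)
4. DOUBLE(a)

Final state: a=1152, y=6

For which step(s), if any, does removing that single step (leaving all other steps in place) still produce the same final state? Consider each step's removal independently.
Step(s) 2

Testing removal of each single step:
Without step 1: final = a=32, y=6 (different)
Without step 2: final = a=1152, y=6 (same)
Without step 3: final = a=48, y=6 (different)
Without step 4: final = a=576, y=6 (different)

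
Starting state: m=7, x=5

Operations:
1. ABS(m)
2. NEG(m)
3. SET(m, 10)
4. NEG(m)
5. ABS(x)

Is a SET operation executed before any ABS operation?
No

First SET: step 3
First ABS: step 1
Since 3 > 1, ABS comes first.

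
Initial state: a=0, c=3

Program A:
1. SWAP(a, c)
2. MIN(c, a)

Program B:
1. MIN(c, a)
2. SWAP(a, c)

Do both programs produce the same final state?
No

Program A final state: a=3, c=0
Program B final state: a=0, c=0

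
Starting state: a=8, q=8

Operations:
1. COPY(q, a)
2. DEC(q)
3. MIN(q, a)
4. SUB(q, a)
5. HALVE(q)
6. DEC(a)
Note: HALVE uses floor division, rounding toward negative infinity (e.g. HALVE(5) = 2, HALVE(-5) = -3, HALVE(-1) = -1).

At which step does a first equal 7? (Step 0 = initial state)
Step 6

Tracing a:
Initial: a = 8
After step 1: a = 8
After step 2: a = 8
After step 3: a = 8
After step 4: a = 8
After step 5: a = 8
After step 6: a = 7 ← first occurrence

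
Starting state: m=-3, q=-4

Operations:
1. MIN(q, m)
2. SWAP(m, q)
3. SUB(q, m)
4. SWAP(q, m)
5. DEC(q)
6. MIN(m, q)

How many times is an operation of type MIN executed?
2

Counting MIN operations:
Step 1: MIN(q, m) ← MIN
Step 6: MIN(m, q) ← MIN
Total: 2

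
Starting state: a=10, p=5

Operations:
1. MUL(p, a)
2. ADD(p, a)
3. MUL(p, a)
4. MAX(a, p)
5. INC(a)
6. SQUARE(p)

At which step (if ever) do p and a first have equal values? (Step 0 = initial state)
Step 4

p and a first become equal after step 4.

Comparing values at each step:
Initial: p=5, a=10
After step 1: p=50, a=10
After step 2: p=60, a=10
After step 3: p=600, a=10
After step 4: p=600, a=600 ← equal!
After step 5: p=600, a=601
After step 6: p=360000, a=601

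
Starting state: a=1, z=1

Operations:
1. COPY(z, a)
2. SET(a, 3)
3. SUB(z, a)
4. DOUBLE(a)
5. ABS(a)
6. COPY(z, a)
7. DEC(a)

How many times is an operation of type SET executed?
1

Counting SET operations:
Step 2: SET(a, 3) ← SET
Total: 1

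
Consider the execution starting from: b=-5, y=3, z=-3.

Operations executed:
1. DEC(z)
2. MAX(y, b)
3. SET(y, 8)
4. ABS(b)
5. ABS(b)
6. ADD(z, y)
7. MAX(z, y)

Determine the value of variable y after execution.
y = 8

Tracing execution:
Step 1: DEC(z) → y = 3
Step 2: MAX(y, b) → y = 3
Step 3: SET(y, 8) → y = 8
Step 4: ABS(b) → y = 8
Step 5: ABS(b) → y = 8
Step 6: ADD(z, y) → y = 8
Step 7: MAX(z, y) → y = 8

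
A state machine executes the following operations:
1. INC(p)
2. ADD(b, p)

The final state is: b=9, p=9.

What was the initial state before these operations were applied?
b=0, p=8

Working backwards:
Final state: b=9, p=9
Before step 2 (ADD(b, p)): b=0, p=9
Before step 1 (INC(p)): b=0, p=8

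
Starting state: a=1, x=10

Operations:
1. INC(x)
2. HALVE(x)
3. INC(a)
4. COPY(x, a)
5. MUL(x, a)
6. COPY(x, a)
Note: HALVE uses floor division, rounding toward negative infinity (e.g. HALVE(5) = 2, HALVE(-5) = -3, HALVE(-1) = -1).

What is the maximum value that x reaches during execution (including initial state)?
11

Values of x at each step:
Initial: x = 10
After step 1: x = 11 ← maximum
After step 2: x = 5
After step 3: x = 5
After step 4: x = 2
After step 5: x = 4
After step 6: x = 2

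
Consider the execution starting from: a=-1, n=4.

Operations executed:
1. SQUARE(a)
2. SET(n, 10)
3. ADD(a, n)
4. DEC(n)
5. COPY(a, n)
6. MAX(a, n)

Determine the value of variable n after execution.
n = 9

Tracing execution:
Step 1: SQUARE(a) → n = 4
Step 2: SET(n, 10) → n = 10
Step 3: ADD(a, n) → n = 10
Step 4: DEC(n) → n = 9
Step 5: COPY(a, n) → n = 9
Step 6: MAX(a, n) → n = 9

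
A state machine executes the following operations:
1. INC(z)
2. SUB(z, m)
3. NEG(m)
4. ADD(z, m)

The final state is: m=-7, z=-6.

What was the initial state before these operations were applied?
m=7, z=7

Working backwards:
Final state: m=-7, z=-6
Before step 4 (ADD(z, m)): m=-7, z=1
Before step 3 (NEG(m)): m=7, z=1
Before step 2 (SUB(z, m)): m=7, z=8
Before step 1 (INC(z)): m=7, z=7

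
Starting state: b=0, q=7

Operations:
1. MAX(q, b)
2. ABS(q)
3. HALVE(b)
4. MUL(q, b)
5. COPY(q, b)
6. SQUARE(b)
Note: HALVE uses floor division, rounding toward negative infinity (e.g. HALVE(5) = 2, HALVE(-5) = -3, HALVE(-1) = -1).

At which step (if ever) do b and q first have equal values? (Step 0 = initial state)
Step 4

b and q first become equal after step 4.

Comparing values at each step:
Initial: b=0, q=7
After step 1: b=0, q=7
After step 2: b=0, q=7
After step 3: b=0, q=7
After step 4: b=0, q=0 ← equal!
After step 5: b=0, q=0 ← equal!
After step 6: b=0, q=0 ← equal!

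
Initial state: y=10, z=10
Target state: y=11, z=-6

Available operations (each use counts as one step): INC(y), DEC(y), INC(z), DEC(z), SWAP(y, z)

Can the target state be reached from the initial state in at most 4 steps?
No

The target state cannot be reached within 4 steps.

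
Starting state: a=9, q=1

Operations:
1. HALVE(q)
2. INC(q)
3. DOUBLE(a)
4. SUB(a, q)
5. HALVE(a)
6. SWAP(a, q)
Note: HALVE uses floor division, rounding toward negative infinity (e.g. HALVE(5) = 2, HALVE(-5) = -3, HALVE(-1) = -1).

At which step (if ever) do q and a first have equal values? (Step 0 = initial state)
Never

q and a never become equal during execution.

Comparing values at each step:
Initial: q=1, a=9
After step 1: q=0, a=9
After step 2: q=1, a=9
After step 3: q=1, a=18
After step 4: q=1, a=17
After step 5: q=1, a=8
After step 6: q=8, a=1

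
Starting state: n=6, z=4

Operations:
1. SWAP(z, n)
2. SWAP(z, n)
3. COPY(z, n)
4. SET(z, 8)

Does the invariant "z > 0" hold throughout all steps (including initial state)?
Yes

The invariant holds at every step.

State at each step:
Initial: n=6, z=4
After step 1: n=4, z=6
After step 2: n=6, z=4
After step 3: n=6, z=6
After step 4: n=6, z=8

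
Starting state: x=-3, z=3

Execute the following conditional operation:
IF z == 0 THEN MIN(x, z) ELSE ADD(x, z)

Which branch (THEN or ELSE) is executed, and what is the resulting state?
Branch: ELSE, Final state: x=0, z=3

Evaluating condition: z == 0
z = 3
Condition is False, so ELSE branch executes
After ADD(x, z): x=0, z=3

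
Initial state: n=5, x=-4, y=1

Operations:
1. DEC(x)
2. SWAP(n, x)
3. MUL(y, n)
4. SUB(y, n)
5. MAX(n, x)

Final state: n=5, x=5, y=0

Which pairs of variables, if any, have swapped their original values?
None

Comparing initial and final values:
y: 1 → 0
n: 5 → 5
x: -4 → 5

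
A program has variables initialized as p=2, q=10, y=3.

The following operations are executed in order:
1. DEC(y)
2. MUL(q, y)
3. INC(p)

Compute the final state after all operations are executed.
{p: 3, q: 20, y: 2}

Step-by-step execution:
Initial: p=2, q=10, y=3
After step 1 (DEC(y)): p=2, q=10, y=2
After step 2 (MUL(q, y)): p=2, q=20, y=2
After step 3 (INC(p)): p=3, q=20, y=2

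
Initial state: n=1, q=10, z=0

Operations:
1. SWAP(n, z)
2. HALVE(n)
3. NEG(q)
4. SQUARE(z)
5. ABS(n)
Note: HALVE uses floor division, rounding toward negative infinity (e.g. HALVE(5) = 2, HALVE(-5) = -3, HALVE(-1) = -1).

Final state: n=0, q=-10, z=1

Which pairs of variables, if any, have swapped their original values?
(z, n)

Comparing initial and final values:
q: 10 → -10
z: 0 → 1
n: 1 → 0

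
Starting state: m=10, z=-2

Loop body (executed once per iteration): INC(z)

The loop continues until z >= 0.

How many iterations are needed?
2

Tracing iterations:
Initial: m=10, z=-2
After iteration 1: m=10, z=-1
After iteration 2: m=10, z=0
z >= 0 now holds, so the loop exits after 2 iterations.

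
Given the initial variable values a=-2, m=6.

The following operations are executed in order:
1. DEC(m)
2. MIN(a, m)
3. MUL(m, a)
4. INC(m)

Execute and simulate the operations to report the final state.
{a: -2, m: -9}

Step-by-step execution:
Initial: a=-2, m=6
After step 1 (DEC(m)): a=-2, m=5
After step 2 (MIN(a, m)): a=-2, m=5
After step 3 (MUL(m, a)): a=-2, m=-10
After step 4 (INC(m)): a=-2, m=-9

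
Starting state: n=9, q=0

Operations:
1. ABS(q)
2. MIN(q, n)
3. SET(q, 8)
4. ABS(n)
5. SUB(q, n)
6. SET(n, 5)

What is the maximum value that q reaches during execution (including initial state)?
8

Values of q at each step:
Initial: q = 0
After step 1: q = 0
After step 2: q = 0
After step 3: q = 8 ← maximum
After step 4: q = 8
After step 5: q = -1
After step 6: q = -1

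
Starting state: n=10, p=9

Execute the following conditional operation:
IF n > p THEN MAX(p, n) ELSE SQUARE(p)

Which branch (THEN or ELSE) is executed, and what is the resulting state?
Branch: THEN, Final state: n=10, p=10

Evaluating condition: n > p
n = 10, p = 9
Condition is True, so THEN branch executes
After MAX(p, n): n=10, p=10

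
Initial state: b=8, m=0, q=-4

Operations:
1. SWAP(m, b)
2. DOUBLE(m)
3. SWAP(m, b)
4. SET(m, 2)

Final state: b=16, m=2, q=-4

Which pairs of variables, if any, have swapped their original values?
None

Comparing initial and final values:
q: -4 → -4
b: 8 → 16
m: 0 → 2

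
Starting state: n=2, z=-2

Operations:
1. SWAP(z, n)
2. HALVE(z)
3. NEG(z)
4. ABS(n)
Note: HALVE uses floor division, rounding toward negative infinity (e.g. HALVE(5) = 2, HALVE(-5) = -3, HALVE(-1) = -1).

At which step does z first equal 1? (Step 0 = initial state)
Step 2

Tracing z:
Initial: z = -2
After step 1: z = 2
After step 2: z = 1 ← first occurrence
After step 3: z = -1
After step 4: z = -1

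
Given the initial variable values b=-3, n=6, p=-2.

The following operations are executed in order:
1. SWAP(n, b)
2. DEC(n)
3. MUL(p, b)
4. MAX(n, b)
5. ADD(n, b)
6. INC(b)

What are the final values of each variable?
{b: 7, n: 12, p: -12}

Step-by-step execution:
Initial: b=-3, n=6, p=-2
After step 1 (SWAP(n, b)): b=6, n=-3, p=-2
After step 2 (DEC(n)): b=6, n=-4, p=-2
After step 3 (MUL(p, b)): b=6, n=-4, p=-12
After step 4 (MAX(n, b)): b=6, n=6, p=-12
After step 5 (ADD(n, b)): b=6, n=12, p=-12
After step 6 (INC(b)): b=7, n=12, p=-12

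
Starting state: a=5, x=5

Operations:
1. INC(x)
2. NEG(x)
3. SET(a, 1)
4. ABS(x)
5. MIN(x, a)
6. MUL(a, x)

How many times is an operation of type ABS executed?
1

Counting ABS operations:
Step 4: ABS(x) ← ABS
Total: 1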